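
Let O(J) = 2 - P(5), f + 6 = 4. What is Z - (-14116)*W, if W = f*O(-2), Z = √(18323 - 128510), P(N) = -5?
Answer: -197624 + 3*I*√12243 ≈ -1.9762e+5 + 331.94*I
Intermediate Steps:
f = -2 (f = -6 + 4 = -2)
Z = 3*I*√12243 (Z = √(-110187) = 3*I*√12243 ≈ 331.94*I)
O(J) = 7 (O(J) = 2 - 1*(-5) = 2 + 5 = 7)
W = -14 (W = -2*7 = -14)
Z - (-14116)*W = 3*I*√12243 - (-14116)*(-14) = 3*I*√12243 - 1*197624 = 3*I*√12243 - 197624 = -197624 + 3*I*√12243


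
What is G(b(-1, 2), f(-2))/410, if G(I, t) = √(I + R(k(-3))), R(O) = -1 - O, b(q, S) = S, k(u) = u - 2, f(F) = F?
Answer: √6/410 ≈ 0.0059744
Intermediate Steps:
k(u) = -2 + u
G(I, t) = √(4 + I) (G(I, t) = √(I + (-1 - (-2 - 3))) = √(I + (-1 - 1*(-5))) = √(I + (-1 + 5)) = √(I + 4) = √(4 + I))
G(b(-1, 2), f(-2))/410 = √(4 + 2)/410 = √6*(1/410) = √6/410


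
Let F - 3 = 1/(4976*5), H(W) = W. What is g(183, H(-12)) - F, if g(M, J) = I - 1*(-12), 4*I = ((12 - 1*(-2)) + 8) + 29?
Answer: 541139/24880 ≈ 21.750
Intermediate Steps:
I = 51/4 (I = (((12 - 1*(-2)) + 8) + 29)/4 = (((12 + 2) + 8) + 29)/4 = ((14 + 8) + 29)/4 = (22 + 29)/4 = (¼)*51 = 51/4 ≈ 12.750)
F = 74641/24880 (F = 3 + 1/(4976*5) = 3 + 1/24880 = 74641/24880 ≈ 3.0000)
g(M, J) = 99/4 (g(M, J) = 51/4 - 1*(-12) = 51/4 + 12 = 99/4)
g(183, H(-12)) - F = 99/4 - 1*74641/24880 = 99/4 - 74641/24880 = 541139/24880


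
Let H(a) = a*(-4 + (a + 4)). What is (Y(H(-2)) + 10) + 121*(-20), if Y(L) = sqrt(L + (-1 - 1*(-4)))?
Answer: -2410 + sqrt(7) ≈ -2407.4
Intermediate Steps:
H(a) = a**2 (H(a) = a*(-4 + (4 + a)) = a*a = a**2)
Y(L) = sqrt(3 + L) (Y(L) = sqrt(L + (-1 + 4)) = sqrt(L + 3) = sqrt(3 + L))
(Y(H(-2)) + 10) + 121*(-20) = (sqrt(3 + (-2)**2) + 10) + 121*(-20) = (sqrt(3 + 4) + 10) - 2420 = (sqrt(7) + 10) - 2420 = (10 + sqrt(7)) - 2420 = -2410 + sqrt(7)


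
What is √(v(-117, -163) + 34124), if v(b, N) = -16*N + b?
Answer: √36615 ≈ 191.35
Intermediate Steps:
v(b, N) = b - 16*N
√(v(-117, -163) + 34124) = √((-117 - 16*(-163)) + 34124) = √((-117 + 2608) + 34124) = √(2491 + 34124) = √36615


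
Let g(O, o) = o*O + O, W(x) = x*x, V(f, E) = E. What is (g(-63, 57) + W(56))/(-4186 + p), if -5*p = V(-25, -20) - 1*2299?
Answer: 70/503 ≈ 0.13916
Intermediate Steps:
W(x) = x**2
g(O, o) = O + O*o (g(O, o) = O*o + O = O + O*o)
p = 2319/5 (p = -(-20 - 1*2299)/5 = -(-20 - 2299)/5 = -1/5*(-2319) = 2319/5 ≈ 463.80)
(g(-63, 57) + W(56))/(-4186 + p) = (-63*(1 + 57) + 56**2)/(-4186 + 2319/5) = (-63*58 + 3136)/(-18611/5) = (-3654 + 3136)*(-5/18611) = -518*(-5/18611) = 70/503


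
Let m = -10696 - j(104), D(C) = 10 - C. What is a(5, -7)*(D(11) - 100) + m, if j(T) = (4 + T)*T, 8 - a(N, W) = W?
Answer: -23443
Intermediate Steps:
a(N, W) = 8 - W
j(T) = T*(4 + T)
m = -21928 (m = -10696 - 104*(4 + 104) = -10696 - 104*108 = -10696 - 1*11232 = -10696 - 11232 = -21928)
a(5, -7)*(D(11) - 100) + m = (8 - 1*(-7))*((10 - 1*11) - 100) - 21928 = (8 + 7)*((10 - 11) - 100) - 21928 = 15*(-1 - 100) - 21928 = 15*(-101) - 21928 = -1515 - 21928 = -23443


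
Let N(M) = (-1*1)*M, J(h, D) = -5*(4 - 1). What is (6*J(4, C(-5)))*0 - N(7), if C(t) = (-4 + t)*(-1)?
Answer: 7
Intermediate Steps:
C(t) = 4 - t
J(h, D) = -15 (J(h, D) = -5*3 = -15)
N(M) = -M
(6*J(4, C(-5)))*0 - N(7) = (6*(-15))*0 - (-1)*7 = -90*0 - 1*(-7) = 0 + 7 = 7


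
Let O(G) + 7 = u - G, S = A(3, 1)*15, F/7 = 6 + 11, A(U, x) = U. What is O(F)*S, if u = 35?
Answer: -4095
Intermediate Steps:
F = 119 (F = 7*(6 + 11) = 7*17 = 119)
S = 45 (S = 3*15 = 45)
O(G) = 28 - G (O(G) = -7 + (35 - G) = 28 - G)
O(F)*S = (28 - 1*119)*45 = (28 - 119)*45 = -91*45 = -4095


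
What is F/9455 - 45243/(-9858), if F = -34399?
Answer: 953411/1002230 ≈ 0.95129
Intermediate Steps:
F/9455 - 45243/(-9858) = -34399/9455 - 45243/(-9858) = -34399*1/9455 - 45243*(-1/9858) = -34399/9455 + 15081/3286 = 953411/1002230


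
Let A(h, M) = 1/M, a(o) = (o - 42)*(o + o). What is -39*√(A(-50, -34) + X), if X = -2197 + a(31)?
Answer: -39*I*√3328158/34 ≈ -2092.6*I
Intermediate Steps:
a(o) = 2*o*(-42 + o) (a(o) = (-42 + o)*(2*o) = 2*o*(-42 + o))
X = -2879 (X = -2197 + 2*31*(-42 + 31) = -2197 + 2*31*(-11) = -2197 - 682 = -2879)
-39*√(A(-50, -34) + X) = -39*√(1/(-34) - 2879) = -39*√(-1/34 - 2879) = -39*I*√3328158/34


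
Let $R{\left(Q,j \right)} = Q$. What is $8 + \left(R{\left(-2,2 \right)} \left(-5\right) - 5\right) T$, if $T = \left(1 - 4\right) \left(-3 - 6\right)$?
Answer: $143$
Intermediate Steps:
$T = 27$ ($T = - 3 \left(-3 - 6\right) = \left(-3\right) \left(-9\right) = 27$)
$8 + \left(R{\left(-2,2 \right)} \left(-5\right) - 5\right) T = 8 + \left(\left(-2\right) \left(-5\right) - 5\right) 27 = 8 + \left(10 - 5\right) 27 = 8 + 5 \cdot 27 = 8 + 135 = 143$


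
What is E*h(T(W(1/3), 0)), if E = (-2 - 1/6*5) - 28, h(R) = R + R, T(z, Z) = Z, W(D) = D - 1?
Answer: 0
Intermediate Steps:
W(D) = -1 + D
h(R) = 2*R
E = -185/6 (E = (-2 - 1*⅙*5) - 28 = (-2 - ⅙*5) - 28 = (-2 - ⅚) - 28 = -17/6 - 28 = -185/6 ≈ -30.833)
E*h(T(W(1/3), 0)) = -185*0/3 = -185/6*0 = 0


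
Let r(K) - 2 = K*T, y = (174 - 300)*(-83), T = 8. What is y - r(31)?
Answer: 10208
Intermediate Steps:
y = 10458 (y = -126*(-83) = 10458)
r(K) = 2 + 8*K (r(K) = 2 + K*8 = 2 + 8*K)
y - r(31) = 10458 - (2 + 8*31) = 10458 - (2 + 248) = 10458 - 1*250 = 10458 - 250 = 10208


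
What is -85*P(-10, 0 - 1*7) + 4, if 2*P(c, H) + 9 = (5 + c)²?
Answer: -676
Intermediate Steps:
P(c, H) = -9/2 + (5 + c)²/2
-85*P(-10, 0 - 1*7) + 4 = -85*(-9/2 + (5 - 10)²/2) + 4 = -85*(-9/2 + (½)*(-5)²) + 4 = -85*(-9/2 + (½)*25) + 4 = -85*(-9/2 + 25/2) + 4 = -85*8 + 4 = -680 + 4 = -676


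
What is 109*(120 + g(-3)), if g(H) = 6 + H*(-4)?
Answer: 15042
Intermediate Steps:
g(H) = 6 - 4*H
109*(120 + g(-3)) = 109*(120 + (6 - 4*(-3))) = 109*(120 + (6 + 12)) = 109*(120 + 18) = 109*138 = 15042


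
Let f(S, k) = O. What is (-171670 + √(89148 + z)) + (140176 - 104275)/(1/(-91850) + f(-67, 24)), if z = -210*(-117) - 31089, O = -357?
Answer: -5632434230020/32790451 + 3*√9181 ≈ -1.7148e+5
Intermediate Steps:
z = -6519 (z = 24570 - 31089 = -6519)
f(S, k) = -357
(-171670 + √(89148 + z)) + (140176 - 104275)/(1/(-91850) + f(-67, 24)) = (-171670 + √(89148 - 6519)) + (140176 - 104275)/(1/(-91850) - 357) = (-171670 + √82629) + 35901/(-1/91850 - 357) = (-171670 + 3*√9181) + 35901/(-32790451/91850) = (-171670 + 3*√9181) + 35901*(-91850/32790451) = (-171670 + 3*√9181) - 3297506850/32790451 = -5632434230020/32790451 + 3*√9181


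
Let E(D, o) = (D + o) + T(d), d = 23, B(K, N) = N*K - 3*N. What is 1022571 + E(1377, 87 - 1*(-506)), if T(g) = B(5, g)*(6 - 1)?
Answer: 1024771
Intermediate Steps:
B(K, N) = -3*N + K*N (B(K, N) = K*N - 3*N = -3*N + K*N)
T(g) = 10*g (T(g) = (g*(-3 + 5))*(6 - 1) = (g*2)*5 = (2*g)*5 = 10*g)
E(D, o) = 230 + D + o (E(D, o) = (D + o) + 10*23 = (D + o) + 230 = 230 + D + o)
1022571 + E(1377, 87 - 1*(-506)) = 1022571 + (230 + 1377 + (87 - 1*(-506))) = 1022571 + (230 + 1377 + (87 + 506)) = 1022571 + (230 + 1377 + 593) = 1022571 + 2200 = 1024771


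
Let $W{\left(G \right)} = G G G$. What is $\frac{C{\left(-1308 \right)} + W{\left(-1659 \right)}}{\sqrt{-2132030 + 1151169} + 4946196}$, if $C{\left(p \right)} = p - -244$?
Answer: $- \frac{22584505254785628}{24464855851277} + \frac{4566035243 i \sqrt{980861}}{24464855851277} \approx -923.14 + 0.18484 i$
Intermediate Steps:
$C{\left(p \right)} = 244 + p$ ($C{\left(p \right)} = p + 244 = 244 + p$)
$W{\left(G \right)} = G^{3}$ ($W{\left(G \right)} = G^{2} G = G^{3}$)
$\frac{C{\left(-1308 \right)} + W{\left(-1659 \right)}}{\sqrt{-2132030 + 1151169} + 4946196} = \frac{\left(244 - 1308\right) + \left(-1659\right)^{3}}{\sqrt{-2132030 + 1151169} + 4946196} = \frac{-1064 - 4566034179}{\sqrt{-980861} + 4946196} = - \frac{4566035243}{i \sqrt{980861} + 4946196} = - \frac{4566035243}{4946196 + i \sqrt{980861}}$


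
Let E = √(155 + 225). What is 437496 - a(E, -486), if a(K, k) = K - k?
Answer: 437010 - 2*√95 ≈ 4.3699e+5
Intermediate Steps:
E = 2*√95 (E = √380 = 2*√95 ≈ 19.494)
437496 - a(E, -486) = 437496 - (2*√95 - 1*(-486)) = 437496 - (2*√95 + 486) = 437496 - (486 + 2*√95) = 437496 + (-486 - 2*√95) = 437010 - 2*√95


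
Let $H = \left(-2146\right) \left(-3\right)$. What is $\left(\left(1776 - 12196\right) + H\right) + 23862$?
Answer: $19880$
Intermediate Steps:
$H = 6438$
$\left(\left(1776 - 12196\right) + H\right) + 23862 = \left(\left(1776 - 12196\right) + 6438\right) + 23862 = \left(-10420 + 6438\right) + 23862 = -3982 + 23862 = 19880$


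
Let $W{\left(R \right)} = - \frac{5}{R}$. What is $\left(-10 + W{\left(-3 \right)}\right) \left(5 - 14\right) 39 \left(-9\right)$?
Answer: $-26325$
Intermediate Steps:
$\left(-10 + W{\left(-3 \right)}\right) \left(5 - 14\right) 39 \left(-9\right) = \left(-10 - \frac{5}{-3}\right) \left(5 - 14\right) 39 \left(-9\right) = \left(-10 - - \frac{5}{3}\right) \left(-9\right) 39 \left(-9\right) = \left(-10 + \frac{5}{3}\right) \left(-9\right) 39 \left(-9\right) = \left(- \frac{25}{3}\right) \left(-9\right) 39 \left(-9\right) = 75 \cdot 39 \left(-9\right) = 2925 \left(-9\right) = -26325$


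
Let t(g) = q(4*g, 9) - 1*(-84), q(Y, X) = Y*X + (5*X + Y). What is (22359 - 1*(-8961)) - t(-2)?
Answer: 31271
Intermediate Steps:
q(Y, X) = Y + 5*X + X*Y (q(Y, X) = X*Y + (Y + 5*X) = Y + 5*X + X*Y)
t(g) = 129 + 40*g (t(g) = (4*g + 5*9 + 9*(4*g)) - 1*(-84) = (4*g + 45 + 36*g) + 84 = (45 + 40*g) + 84 = 129 + 40*g)
(22359 - 1*(-8961)) - t(-2) = (22359 - 1*(-8961)) - (129 + 40*(-2)) = (22359 + 8961) - (129 - 80) = 31320 - 1*49 = 31320 - 49 = 31271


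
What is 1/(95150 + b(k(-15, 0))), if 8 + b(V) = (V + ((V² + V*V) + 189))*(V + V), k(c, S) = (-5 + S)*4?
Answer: 1/56382 ≈ 1.7736e-5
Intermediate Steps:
k(c, S) = -20 + 4*S
b(V) = -8 + 2*V*(189 + V + 2*V²) (b(V) = -8 + (V + ((V² + V*V) + 189))*(V + V) = -8 + (V + ((V² + V²) + 189))*(2*V) = -8 + (V + (2*V² + 189))*(2*V) = -8 + (V + (189 + 2*V²))*(2*V) = -8 + (189 + V + 2*V²)*(2*V) = -8 + 2*V*(189 + V + 2*V²))
1/(95150 + b(k(-15, 0))) = 1/(95150 + (-8 + 2*(-20 + 4*0)² + 4*(-20 + 4*0)³ + 378*(-20 + 4*0))) = 1/(95150 + (-8 + 2*(-20 + 0)² + 4*(-20 + 0)³ + 378*(-20 + 0))) = 1/(95150 + (-8 + 2*(-20)² + 4*(-20)³ + 378*(-20))) = 1/(95150 + (-8 + 2*400 + 4*(-8000) - 7560)) = 1/(95150 + (-8 + 800 - 32000 - 7560)) = 1/(95150 - 38768) = 1/56382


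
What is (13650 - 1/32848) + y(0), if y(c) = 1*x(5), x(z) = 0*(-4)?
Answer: 448375199/32848 ≈ 13650.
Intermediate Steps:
x(z) = 0
y(c) = 0 (y(c) = 1*0 = 0)
(13650 - 1/32848) + y(0) = (13650 - 1/32848) + 0 = 448375199/32848 + 0 = 448375199/32848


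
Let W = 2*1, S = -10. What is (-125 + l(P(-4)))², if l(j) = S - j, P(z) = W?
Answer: 18769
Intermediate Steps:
W = 2
P(z) = 2
l(j) = -10 - j
(-125 + l(P(-4)))² = (-125 + (-10 - 1*2))² = (-125 + (-10 - 2))² = (-125 - 12)² = (-137)² = 18769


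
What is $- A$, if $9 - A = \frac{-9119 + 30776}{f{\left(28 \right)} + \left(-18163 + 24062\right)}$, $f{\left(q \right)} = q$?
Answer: $- \frac{31686}{5927} \approx -5.346$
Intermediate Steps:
$A = \frac{31686}{5927}$ ($A = 9 - \frac{-9119 + 30776}{28 + \left(-18163 + 24062\right)} = 9 - \frac{21657}{28 + 5899} = 9 - \frac{21657}{5927} = \frac{31686}{5927} \approx 5.346$)
$- A = \left(-1\right) \frac{31686}{5927} = - \frac{31686}{5927}$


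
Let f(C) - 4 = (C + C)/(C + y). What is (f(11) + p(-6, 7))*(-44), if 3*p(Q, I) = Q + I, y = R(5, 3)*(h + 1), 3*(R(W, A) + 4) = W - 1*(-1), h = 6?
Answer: 132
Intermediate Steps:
R(W, A) = -11/3 + W/3 (R(W, A) = -4 + (W - 1*(-1))/3 = -4 + (W + 1)/3 = -4 + (1 + W)/3 = -4 + (⅓ + W/3) = -11/3 + W/3)
y = -14 (y = (-11/3 + (⅓)*5)*(6 + 1) = (-11/3 + 5/3)*7 = -2*7 = -14)
p(Q, I) = I/3 + Q/3 (p(Q, I) = (Q + I)/3 = (I + Q)/3 = I/3 + Q/3)
f(C) = 4 + 2*C/(-14 + C) (f(C) = 4 + (C + C)/(C - 14) = 4 + (2*C)/(-14 + C) = 4 + 2*C/(-14 + C))
(f(11) + p(-6, 7))*(-44) = (2*(-28 + 3*11)/(-14 + 11) + ((⅓)*7 + (⅓)*(-6)))*(-44) = (2*(-28 + 33)/(-3) + (7/3 - 2))*(-44) = (2*(-⅓)*5 + ⅓)*(-44) = (-10/3 + ⅓)*(-44) = -3*(-44) = 132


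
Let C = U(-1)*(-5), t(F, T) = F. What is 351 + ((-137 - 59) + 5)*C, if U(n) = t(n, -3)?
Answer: -604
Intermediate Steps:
U(n) = n
C = 5 (C = -1*(-5) = 5)
351 + ((-137 - 59) + 5)*C = 351 + ((-137 - 59) + 5)*5 = 351 + (-196 + 5)*5 = 351 - 191*5 = 351 - 955 = -604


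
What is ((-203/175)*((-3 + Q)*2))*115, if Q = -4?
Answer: 9338/5 ≈ 1867.6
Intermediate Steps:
((-203/175)*((-3 + Q)*2))*115 = ((-203/175)*((-3 - 4)*2))*115 = ((-203*1/175)*(-7*2))*115 = -29/25*(-14)*115 = (406/25)*115 = 9338/5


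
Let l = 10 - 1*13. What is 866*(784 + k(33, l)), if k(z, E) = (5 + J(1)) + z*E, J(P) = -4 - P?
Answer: 593210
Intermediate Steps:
l = -3 (l = 10 - 13 = -3)
k(z, E) = E*z (k(z, E) = (5 + (-4 - 1*1)) + z*E = (5 + (-4 - 1)) + E*z = (5 - 5) + E*z = 0 + E*z = E*z)
866*(784 + k(33, l)) = 866*(784 - 3*33) = 866*(784 - 99) = 866*685 = 593210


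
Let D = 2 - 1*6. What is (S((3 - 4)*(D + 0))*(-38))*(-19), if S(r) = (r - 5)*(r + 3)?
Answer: -5054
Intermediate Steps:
D = -4 (D = 2 - 6 = -4)
S(r) = (-5 + r)*(3 + r)
(S((3 - 4)*(D + 0))*(-38))*(-19) = ((-15 + ((3 - 4)*(-4 + 0))**2 - 2*(3 - 4)*(-4 + 0))*(-38))*(-19) = ((-15 + (-1*(-4))**2 - (-2)*(-4))*(-38))*(-19) = ((-15 + 4**2 - 2*4)*(-38))*(-19) = ((-15 + 16 - 8)*(-38))*(-19) = -7*(-38)*(-19) = 266*(-19) = -5054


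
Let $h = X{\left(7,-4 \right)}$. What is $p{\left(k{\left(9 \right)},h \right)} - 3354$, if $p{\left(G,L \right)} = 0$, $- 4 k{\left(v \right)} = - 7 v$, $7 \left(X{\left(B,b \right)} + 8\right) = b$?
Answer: $-3354$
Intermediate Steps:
$X{\left(B,b \right)} = -8 + \frac{b}{7}$
$k{\left(v \right)} = \frac{7 v}{4}$ ($k{\left(v \right)} = - \frac{\left(-7\right) v}{4} = \frac{7 v}{4}$)
$h = - \frac{60}{7}$ ($h = -8 + \frac{1}{7} \left(-4\right) = -8 - \frac{4}{7} = - \frac{60}{7} \approx -8.5714$)
$p{\left(k{\left(9 \right)},h \right)} - 3354 = 0 - 3354 = -3354$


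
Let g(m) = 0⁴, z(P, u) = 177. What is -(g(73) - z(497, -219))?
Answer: 177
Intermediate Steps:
g(m) = 0
-(g(73) - z(497, -219)) = -(0 - 1*177) = -(0 - 177) = -1*(-177) = 177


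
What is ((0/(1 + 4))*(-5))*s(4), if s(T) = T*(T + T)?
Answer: 0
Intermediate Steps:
s(T) = 2*T² (s(T) = T*(2*T) = 2*T²)
((0/(1 + 4))*(-5))*s(4) = ((0/(1 + 4))*(-5))*(2*4²) = ((0/5)*(-5))*(2*16) = ((0*(⅕))*(-5))*32 = (0*(-5))*32 = 0*32 = 0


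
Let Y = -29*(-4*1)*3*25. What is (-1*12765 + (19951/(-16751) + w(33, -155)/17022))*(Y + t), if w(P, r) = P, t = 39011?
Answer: -57890841475659153/95045174 ≈ -6.0909e+8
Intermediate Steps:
Y = 8700 (Y = -(-116)*3*25 = -29*(-12)*25 = 348*25 = 8700)
(-1*12765 + (19951/(-16751) + w(33, -155)/17022))*(Y + t) = (-1*12765 + (19951/(-16751) + 33/17022))*(8700 + 39011) = (-12765 + (19951*(-1/16751) + 33*(1/17022)))*47711 = (-12765 + (-19951/16751 + 11/5674))*47711 = (-12765 - 113017713/95045174)*47711 = -1213364663823/95045174*47711 = -57890841475659153/95045174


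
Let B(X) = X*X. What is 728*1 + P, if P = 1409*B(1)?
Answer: 2137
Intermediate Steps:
B(X) = X²
P = 1409 (P = 1409*1² = 1409*1 = 1409)
728*1 + P = 728*1 + 1409 = 728 + 1409 = 2137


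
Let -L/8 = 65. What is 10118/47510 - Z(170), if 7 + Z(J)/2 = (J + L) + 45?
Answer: 14828179/23755 ≈ 624.21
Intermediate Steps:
L = -520 (L = -8*65 = -520)
Z(J) = -964 + 2*J (Z(J) = -14 + 2*((J - 520) + 45) = -14 + 2*((-520 + J) + 45) = -14 + 2*(-475 + J) = -14 + (-950 + 2*J) = -964 + 2*J)
10118/47510 - Z(170) = 10118/47510 - (-964 + 2*170) = 10118*(1/47510) - (-964 + 340) = 5059/23755 - 1*(-624) = 5059/23755 + 624 = 14828179/23755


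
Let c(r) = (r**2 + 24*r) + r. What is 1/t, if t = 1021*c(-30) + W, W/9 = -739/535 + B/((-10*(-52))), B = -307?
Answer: 11128/1704055731 ≈ 6.5303e-6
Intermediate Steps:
c(r) = r**2 + 25*r
W = -197469/11128 (W = 9*(-739/535 - 307/((-10*(-52)))) = 9*(-739*1/535 - 307/520) = 9*(-739/535 - 307*1/520) = 9*(-739/535 - 307/520) = 9*(-21941/11128) = -197469/11128 ≈ -17.745)
t = 1704055731/11128 (t = 1021*(-30*(25 - 30)) - 197469/11128 = 1021*(-30*(-5)) - 197469/11128 = 1021*150 - 197469/11128 = 153150 - 197469/11128 = 1704055731/11128 ≈ 1.5313e+5)
1/t = 1/(1704055731/11128) = 11128/1704055731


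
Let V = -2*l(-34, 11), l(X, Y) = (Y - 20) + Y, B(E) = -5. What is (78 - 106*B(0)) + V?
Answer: 604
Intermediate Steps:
l(X, Y) = -20 + 2*Y (l(X, Y) = (-20 + Y) + Y = -20 + 2*Y)
V = -4 (V = -2*(-20 + 2*11) = -2*(-20 + 22) = -2*2 = -4)
(78 - 106*B(0)) + V = (78 - 106*(-5)) - 4 = (78 + 530) - 4 = 608 - 4 = 604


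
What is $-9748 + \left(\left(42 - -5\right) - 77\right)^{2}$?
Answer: $-8848$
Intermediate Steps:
$-9748 + \left(\left(42 - -5\right) - 77\right)^{2} = -9748 + \left(\left(42 + 5\right) - 77\right)^{2} = -9748 + \left(47 - 77\right)^{2} = -9748 + \left(-30\right)^{2} = -9748 + 900 = -8848$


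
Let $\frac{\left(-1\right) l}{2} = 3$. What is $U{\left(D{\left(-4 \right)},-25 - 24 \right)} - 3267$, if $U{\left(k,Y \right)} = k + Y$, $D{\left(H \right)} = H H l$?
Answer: $-3412$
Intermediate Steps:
$l = -6$ ($l = \left(-2\right) 3 = -6$)
$D{\left(H \right)} = - 6 H^{2}$ ($D{\left(H \right)} = H H \left(-6\right) = H^{2} \left(-6\right) = - 6 H^{2}$)
$U{\left(k,Y \right)} = Y + k$
$U{\left(D{\left(-4 \right)},-25 - 24 \right)} - 3267 = \left(\left(-25 - 24\right) - 6 \left(-4\right)^{2}\right) - 3267 = \left(\left(-25 - 24\right) - 96\right) - 3267 = \left(-49 - 96\right) - 3267 = -145 - 3267 = -3412$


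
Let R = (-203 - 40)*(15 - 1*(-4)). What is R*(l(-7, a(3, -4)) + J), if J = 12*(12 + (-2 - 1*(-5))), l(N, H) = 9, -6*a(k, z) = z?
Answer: -872613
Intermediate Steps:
a(k, z) = -z/6
R = -4617 (R = -243*(15 + 4) = -243*19 = -4617)
J = 180 (J = 12*(12 + (-2 + 5)) = 12*(12 + 3) = 12*15 = 180)
R*(l(-7, a(3, -4)) + J) = -4617*(9 + 180) = -4617*189 = -872613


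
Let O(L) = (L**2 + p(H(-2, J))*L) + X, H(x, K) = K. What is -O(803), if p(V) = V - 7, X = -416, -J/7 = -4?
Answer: -661256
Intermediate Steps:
J = 28 (J = -7*(-4) = 28)
p(V) = -7 + V
O(L) = -416 + L**2 + 21*L (O(L) = (L**2 + (-7 + 28)*L) - 416 = (L**2 + 21*L) - 416 = -416 + L**2 + 21*L)
-O(803) = -(-416 + 803**2 + 21*803) = -(-416 + 644809 + 16863) = -1*661256 = -661256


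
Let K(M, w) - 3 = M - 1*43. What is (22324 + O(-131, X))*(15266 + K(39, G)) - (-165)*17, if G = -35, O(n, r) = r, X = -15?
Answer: 340549690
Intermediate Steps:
K(M, w) = -40 + M (K(M, w) = 3 + (M - 1*43) = 3 + (M - 43) = 3 + (-43 + M) = -40 + M)
(22324 + O(-131, X))*(15266 + K(39, G)) - (-165)*17 = (22324 - 15)*(15266 + (-40 + 39)) - (-165)*17 = 22309*(15266 - 1) - 1*(-2805) = 22309*15265 + 2805 = 340546885 + 2805 = 340549690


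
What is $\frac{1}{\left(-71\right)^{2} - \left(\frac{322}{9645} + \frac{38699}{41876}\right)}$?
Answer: $\frac{403894020}{2035643018893} \approx 0.00019841$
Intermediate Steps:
$\frac{1}{\left(-71\right)^{2} - \left(\frac{322}{9645} + \frac{38699}{41876}\right)} = \frac{1}{5041 - \frac{386735927}{403894020}} = \frac{1}{\frac{2035643018893}{403894020}} = \frac{403894020}{2035643018893}$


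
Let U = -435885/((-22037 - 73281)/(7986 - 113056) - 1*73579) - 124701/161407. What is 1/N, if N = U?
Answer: 623906670084142/3214071780251019 ≈ 0.19412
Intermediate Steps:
U = 3214071780251019/623906670084142 (U = -435885/(-95318/(-105070) - 73579) - 124701*1/161407 = -435885/(-95318*(-1/105070) - 73579) - 124701/161407 = -435885/(47659/52535 - 73579) - 124701/161407 = -435885/(-3865425106/52535) - 124701/161407 = -435885*(-52535/3865425106) - 124701/161407 = 22899218475/3865425106 - 124701/161407 = 3214071780251019/623906670084142 ≈ 5.1515)
N = 3214071780251019/623906670084142 ≈ 5.1515
1/N = 1/(3214071780251019/623906670084142) = 623906670084142/3214071780251019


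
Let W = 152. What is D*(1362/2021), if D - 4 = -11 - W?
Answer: -216558/2021 ≈ -107.15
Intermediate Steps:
D = -159 (D = 4 + (-11 - 1*152) = 4 + (-11 - 152) = 4 - 163 = -159)
D*(1362/2021) = -216558/2021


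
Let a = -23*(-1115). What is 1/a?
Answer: 1/25645 ≈ 3.8994e-5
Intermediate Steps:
a = 25645
1/a = 1/25645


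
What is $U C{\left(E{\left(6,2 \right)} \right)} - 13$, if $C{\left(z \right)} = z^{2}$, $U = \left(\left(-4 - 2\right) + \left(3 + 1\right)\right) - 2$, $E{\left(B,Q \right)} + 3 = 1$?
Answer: $-29$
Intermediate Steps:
$E{\left(B,Q \right)} = -2$ ($E{\left(B,Q \right)} = -3 + 1 = -2$)
$U = -4$ ($U = \left(-6 + 4\right) - 2 = -2 - 2 = -4$)
$U C{\left(E{\left(6,2 \right)} \right)} - 13 = - 4 \left(-2\right)^{2} - 13 = \left(-4\right) 4 - 13 = -16 - 13 = -29$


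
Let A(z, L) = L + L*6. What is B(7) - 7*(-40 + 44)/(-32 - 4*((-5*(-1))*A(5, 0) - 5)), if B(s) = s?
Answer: 28/3 ≈ 9.3333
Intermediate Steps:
A(z, L) = 7*L (A(z, L) = L + 6*L = 7*L)
B(7) - 7*(-40 + 44)/(-32 - 4*((-5*(-1))*A(5, 0) - 5)) = 7 - 7*(-40 + 44)/(-32 - 4*((-5*(-1))*(7*0) - 5)) = 7 - 28/(-32 - 4*(5*0 - 5)) = 7 - 28/(-32 - 4*(0 - 5)) = 7 - 28/(-32 - 4*(-5)) = 7 - 28/(-32 + 20) = 7 - 28/(-12) = 7 - 28*(-1)/12 = 7 - 7*(-⅓) = 7 + 7/3 = 28/3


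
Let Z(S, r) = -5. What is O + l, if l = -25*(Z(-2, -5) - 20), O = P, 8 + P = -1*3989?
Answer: -3372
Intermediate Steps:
P = -3997 (P = -8 - 1*3989 = -8 - 3989 = -3997)
O = -3997
l = 625 (l = -25*(-5 - 20) = -25*(-25) = 625)
O + l = -3997 + 625 = -3372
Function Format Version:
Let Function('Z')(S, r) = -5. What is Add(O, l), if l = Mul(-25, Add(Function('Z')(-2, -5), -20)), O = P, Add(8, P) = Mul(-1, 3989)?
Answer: -3372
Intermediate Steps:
P = -3997 (P = Add(-8, Mul(-1, 3989)) = Add(-8, -3989) = -3997)
O = -3997
l = 625 (l = Mul(-25, Add(-5, -20)) = Mul(-25, -25) = 625)
Add(O, l) = Add(-3997, 625) = -3372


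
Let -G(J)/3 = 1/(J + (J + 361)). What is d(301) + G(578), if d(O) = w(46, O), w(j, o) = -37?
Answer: -56132/1517 ≈ -37.002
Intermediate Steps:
d(O) = -37
G(J) = -3/(361 + 2*J) (G(J) = -3/(J + (J + 361)) = -3/(J + (361 + J)) = -3/(361 + 2*J))
d(301) + G(578) = -37 - 3/(361 + 2*578) = -37 - 3/(361 + 1156) = -37 - 3/1517 = -56132/1517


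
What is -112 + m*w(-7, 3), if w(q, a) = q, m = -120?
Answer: 728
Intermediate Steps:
-112 + m*w(-7, 3) = -112 - 120*(-7) = -112 + 840 = 728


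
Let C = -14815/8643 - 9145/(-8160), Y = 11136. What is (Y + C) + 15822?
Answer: 126748118725/4701792 ≈ 26957.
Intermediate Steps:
C = -2790011/4701792 (C = -14815*1/8643 - 9145*(-1/8160) = -14815/8643 + 1829/1632 = -2790011/4701792 ≈ -0.59339)
(Y + C) + 15822 = (11136 - 2790011/4701792) + 15822 = 52356365701/4701792 + 15822 = 126748118725/4701792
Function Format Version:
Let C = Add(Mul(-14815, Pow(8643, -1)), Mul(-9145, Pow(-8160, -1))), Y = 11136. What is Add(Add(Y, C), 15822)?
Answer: Rational(126748118725, 4701792) ≈ 26957.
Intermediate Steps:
C = Rational(-2790011, 4701792) (C = Add(Mul(-14815, Rational(1, 8643)), Mul(-9145, Rational(-1, 8160))) = Add(Rational(-14815, 8643), Rational(1829, 1632)) = Rational(-2790011, 4701792) ≈ -0.59339)
Add(Add(Y, C), 15822) = Add(Add(11136, Rational(-2790011, 4701792)), 15822) = Add(Rational(52356365701, 4701792), 15822) = Rational(126748118725, 4701792)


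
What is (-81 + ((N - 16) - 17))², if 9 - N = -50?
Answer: 3025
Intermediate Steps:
N = 59 (N = 9 - 1*(-50) = 9 + 50 = 59)
(-81 + ((N - 16) - 17))² = (-81 + ((59 - 16) - 17))² = (-81 + (43 - 17))² = (-81 + 26)² = (-55)² = 3025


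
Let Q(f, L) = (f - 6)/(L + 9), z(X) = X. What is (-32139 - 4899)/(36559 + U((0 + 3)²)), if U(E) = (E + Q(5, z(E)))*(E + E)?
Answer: -6173/6120 ≈ -1.0087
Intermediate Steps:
Q(f, L) = (-6 + f)/(9 + L)
U(E) = 2*E*(E - 1/(9 + E)) (U(E) = (E + (-6 + 5)/(9 + E))*(E + E) = (E - 1/(9 + E))*(2*E) = 2*E*(E - 1/(9 + E)))
(-32139 - 4899)/(36559 + U((0 + 3)²)) = (-32139 - 4899)/(36559 + 2*(0 + 3)²*(-1 + (0 + 3)²*(9 + (0 + 3)²))/(9 + (0 + 3)²)) = -37038/(36559 + 2*3²*(-1 + 3²*(9 + 3²))/(9 + 3²)) = -37038/(36559 + 2*9*(-1 + 9*(9 + 9))/(9 + 9)) = -37038/(36559 + 2*9*(-1 + 9*18)/18) = -37038/(36559 + 2*9*(1/18)*(-1 + 162)) = -37038/(36559 + 2*9*(1/18)*161) = -37038/(36559 + 161) = -37038/36720 = -37038*1/36720 = -6173/6120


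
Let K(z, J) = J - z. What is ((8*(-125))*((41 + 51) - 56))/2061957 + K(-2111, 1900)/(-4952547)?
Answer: -20729133503/1134659883831 ≈ -0.018269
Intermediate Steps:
((8*(-125))*((41 + 51) - 56))/2061957 + K(-2111, 1900)/(-4952547) = ((8*(-125))*((41 + 51) - 56))/2061957 + (1900 - 1*(-2111))/(-4952547) = -1000*(92 - 56)*(1/2061957) + (1900 + 2111)*(-1/4952547) = -1000*36*(1/2061957) + 4011*(-1/4952547) = -36000*1/2061957 - 1337/1650849 = -12000/687319 - 1337/1650849 = -20729133503/1134659883831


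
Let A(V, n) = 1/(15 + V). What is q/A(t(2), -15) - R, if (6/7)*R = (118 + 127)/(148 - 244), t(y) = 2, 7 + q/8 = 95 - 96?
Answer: -624973/576 ≈ -1085.0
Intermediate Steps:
q = -64 (q = -56 + 8*(95 - 96) = -56 + 8*(-1) = -56 - 8 = -64)
R = -1715/576 (R = 7*((118 + 127)/(148 - 244))/6 = 7*(245/(-96))/6 = 7*(245*(-1/96))/6 = (7/6)*(-245/96) = -1715/576 ≈ -2.9774)
q/A(t(2), -15) - R = -64/(1/(15 + 2)) - 1*(-1715/576) = -64/(1/17) + 1715/576 = -64/1/17 + 1715/576 = -64*17 + 1715/576 = -1088 + 1715/576 = -624973/576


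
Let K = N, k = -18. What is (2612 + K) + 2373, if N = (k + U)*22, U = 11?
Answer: 4831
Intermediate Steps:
N = -154 (N = (-18 + 11)*22 = -7*22 = -154)
K = -154
(2612 + K) + 2373 = (2612 - 154) + 2373 = 2458 + 2373 = 4831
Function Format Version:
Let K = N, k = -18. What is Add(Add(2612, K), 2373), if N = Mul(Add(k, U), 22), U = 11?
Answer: 4831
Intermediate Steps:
N = -154 (N = Mul(Add(-18, 11), 22) = Mul(-7, 22) = -154)
K = -154
Add(Add(2612, K), 2373) = Add(Add(2612, -154), 2373) = Add(2458, 2373) = 4831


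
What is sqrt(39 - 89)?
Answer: 5*I*sqrt(2) ≈ 7.0711*I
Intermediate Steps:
sqrt(39 - 89) = sqrt(-50) = 5*I*sqrt(2)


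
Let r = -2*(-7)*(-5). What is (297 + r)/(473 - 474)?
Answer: -227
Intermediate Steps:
r = -70 (r = 14*(-5) = -70)
(297 + r)/(473 - 474) = (297 - 70)/(473 - 474) = 227/(-1) = 227*(-1) = -227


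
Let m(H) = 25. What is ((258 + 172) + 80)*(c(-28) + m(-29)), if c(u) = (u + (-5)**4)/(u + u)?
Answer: 204765/28 ≈ 7313.0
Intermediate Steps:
c(u) = (625 + u)/(2*u) (c(u) = (u + 625)/((2*u)) = (625 + u)*(1/(2*u)) = (625 + u)/(2*u))
((258 + 172) + 80)*(c(-28) + m(-29)) = ((258 + 172) + 80)*((1/2)*(625 - 28)/(-28) + 25) = (430 + 80)*((1/2)*(-1/28)*597 + 25) = 510*(-597/56 + 25) = 510*(803/56) = 204765/28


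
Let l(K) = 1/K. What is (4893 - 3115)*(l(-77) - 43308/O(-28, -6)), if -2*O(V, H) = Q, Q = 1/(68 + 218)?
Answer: 484494217954/11 ≈ 4.4045e+10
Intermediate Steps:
Q = 1/286 ≈ 0.0034965
O(V, H) = -1/572 (O(V, H) = -½*1/286 = -1/572)
(4893 - 3115)*(l(-77) - 43308/O(-28, -6)) = (4893 - 3115)*(1/(-77) - 43308/(-1/572)) = 1778*(-1/77 - 43308*(-572)) = 1778*(-1/77 + 24772176) = 1778*(1907457551/77) = 484494217954/11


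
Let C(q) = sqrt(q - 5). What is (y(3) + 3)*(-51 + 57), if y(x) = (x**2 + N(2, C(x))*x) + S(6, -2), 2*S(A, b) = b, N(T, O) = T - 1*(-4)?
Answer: 174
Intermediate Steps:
C(q) = sqrt(-5 + q)
N(T, O) = 4 + T (N(T, O) = T + 4 = 4 + T)
S(A, b) = b/2
y(x) = -1 + x**2 + 6*x (y(x) = (x**2 + (4 + 2)*x) + (1/2)*(-2) = (x**2 + 6*x) - 1 = -1 + x**2 + 6*x)
(y(3) + 3)*(-51 + 57) = ((-1 + 3**2 + 6*3) + 3)*(-51 + 57) = ((-1 + 9 + 18) + 3)*6 = (26 + 3)*6 = 29*6 = 174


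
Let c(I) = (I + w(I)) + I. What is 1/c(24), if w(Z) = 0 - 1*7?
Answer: 1/41 ≈ 0.024390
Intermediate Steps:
w(Z) = -7 (w(Z) = 0 - 7 = -7)
c(I) = -7 + 2*I (c(I) = (I - 7) + I = (-7 + I) + I = -7 + 2*I)
1/c(24) = 1/(-7 + 2*24) = 1/(-7 + 48) = 1/41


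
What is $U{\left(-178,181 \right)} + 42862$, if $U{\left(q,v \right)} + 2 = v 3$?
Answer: $43403$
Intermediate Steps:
$U{\left(q,v \right)} = -2 + 3 v$ ($U{\left(q,v \right)} = -2 + v 3 = -2 + 3 v$)
$U{\left(-178,181 \right)} + 42862 = \left(-2 + 3 \cdot 181\right) + 42862 = \left(-2 + 543\right) + 42862 = 541 + 42862 = 43403$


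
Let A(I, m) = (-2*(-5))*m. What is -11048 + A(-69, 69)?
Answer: -10358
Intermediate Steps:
A(I, m) = 10*m
-11048 + A(-69, 69) = -11048 + 10*69 = -11048 + 690 = -10358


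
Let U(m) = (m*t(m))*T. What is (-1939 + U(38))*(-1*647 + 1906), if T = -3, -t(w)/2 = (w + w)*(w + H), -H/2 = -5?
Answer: 1044724495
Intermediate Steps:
H = 10 (H = -2*(-5) = 10)
t(w) = -4*w*(10 + w) (t(w) = -2*(w + w)*(w + 10) = -2*2*w*(10 + w) = -4*w*(10 + w))
U(m) = 12*m**2*(10 + m) (U(m) = (m*(-4*m*(10 + m)))*(-3) = -4*m**2*(10 + m)*(-3) = 12*m**2*(10 + m))
(-1939 + U(38))*(-1*647 + 1906) = (-1939 + 12*38**2*(10 + 38))*(-1*647 + 1906) = (-1939 + 12*1444*48)*(-647 + 1906) = (-1939 + 831744)*1259 = 829805*1259 = 1044724495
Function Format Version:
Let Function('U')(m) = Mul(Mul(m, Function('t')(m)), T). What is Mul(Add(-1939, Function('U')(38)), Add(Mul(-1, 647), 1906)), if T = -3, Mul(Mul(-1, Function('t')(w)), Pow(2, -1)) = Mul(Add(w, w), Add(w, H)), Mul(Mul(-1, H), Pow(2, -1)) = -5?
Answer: 1044724495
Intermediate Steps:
H = 10 (H = Mul(-2, -5) = 10)
Function('t')(w) = Mul(-4, w, Add(10, w)) (Function('t')(w) = Mul(-2, Mul(Add(w, w), Add(w, 10))) = Mul(-2, Mul(Mul(2, w), Add(10, w))) = Mul(-2, Mul(2, w, Add(10, w))) = Mul(-4, w, Add(10, w)))
Function('U')(m) = Mul(12, Pow(m, 2), Add(10, m)) (Function('U')(m) = Mul(Mul(m, Mul(-4, m, Add(10, m))), -3) = Mul(Mul(-4, Pow(m, 2), Add(10, m)), -3) = Mul(12, Pow(m, 2), Add(10, m)))
Mul(Add(-1939, Function('U')(38)), Add(Mul(-1, 647), 1906)) = Mul(Add(-1939, Mul(12, Pow(38, 2), Add(10, 38))), Add(Mul(-1, 647), 1906)) = Mul(Add(-1939, Mul(12, 1444, 48)), Add(-647, 1906)) = Mul(Add(-1939, 831744), 1259) = Mul(829805, 1259) = 1044724495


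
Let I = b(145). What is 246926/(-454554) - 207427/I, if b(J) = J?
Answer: -47161288414/32955165 ≈ -1431.1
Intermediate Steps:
I = 145
246926/(-454554) - 207427/I = 246926/(-454554) - 207427/145 = 246926*(-1/454554) - 207427*1/145 = -123463/227277 - 207427/145 = -47161288414/32955165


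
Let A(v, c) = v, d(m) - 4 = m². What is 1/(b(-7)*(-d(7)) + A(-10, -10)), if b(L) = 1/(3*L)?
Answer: -21/157 ≈ -0.13376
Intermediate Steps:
d(m) = 4 + m²
b(L) = 1/(3*L)
1/(b(-7)*(-d(7)) + A(-10, -10)) = 1/(((⅓)/(-7))*(-(4 + 7²)) - 10) = 1/(((⅓)*(-⅐))*(-(4 + 49)) - 10) = 1/(-(-1)*53/21 - 10) = 1/(-1/21*(-53) - 10) = 1/(53/21 - 10) = 1/(-157/21) = -21/157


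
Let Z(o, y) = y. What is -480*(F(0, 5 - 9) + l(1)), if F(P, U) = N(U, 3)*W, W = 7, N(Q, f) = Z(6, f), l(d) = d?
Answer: -10560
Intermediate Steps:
N(Q, f) = f
F(P, U) = 21 (F(P, U) = 3*7 = 21)
-480*(F(0, 5 - 9) + l(1)) = -480*(21 + 1) = -480*22 = -10560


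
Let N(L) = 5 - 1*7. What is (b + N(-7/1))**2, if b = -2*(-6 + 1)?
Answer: 64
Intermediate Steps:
b = 10 (b = -2*(-5) = 10)
N(L) = -2 (N(L) = 5 - 7 = -2)
(b + N(-7/1))**2 = (10 - 2)**2 = 8**2 = 64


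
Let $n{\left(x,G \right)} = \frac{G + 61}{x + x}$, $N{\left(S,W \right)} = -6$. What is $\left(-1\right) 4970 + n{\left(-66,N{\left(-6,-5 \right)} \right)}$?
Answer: $- \frac{59645}{12} \approx -4970.4$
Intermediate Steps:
$n{\left(x,G \right)} = \frac{61 + G}{2 x}$
$\left(-1\right) 4970 + n{\left(-66,N{\left(-6,-5 \right)} \right)} = \left(-1\right) 4970 + \frac{61 - 6}{2 \left(-66\right)} = -4970 + \frac{1}{2} \left(- \frac{1}{66}\right) 55 = -4970 - \frac{5}{12} = - \frac{59645}{12}$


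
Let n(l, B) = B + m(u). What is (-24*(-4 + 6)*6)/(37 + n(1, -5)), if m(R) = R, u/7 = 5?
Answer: -288/67 ≈ -4.2985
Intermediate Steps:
u = 35 (u = 7*5 = 35)
n(l, B) = 35 + B (n(l, B) = B + 35 = 35 + B)
(-24*(-4 + 6)*6)/(37 + n(1, -5)) = (-24*(-4 + 6)*6)/(37 + (35 - 5)) = (-48*6)/(37 + 30) = -24*12/67 = -288*1/67 = -288/67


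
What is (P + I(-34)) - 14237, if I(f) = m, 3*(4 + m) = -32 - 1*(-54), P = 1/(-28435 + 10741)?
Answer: -251850499/17694 ≈ -14234.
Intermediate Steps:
P = -1/17694 (P = 1/(-17694) = -1/17694 ≈ -5.6516e-5)
m = 10/3 (m = -4 + (-32 - 1*(-54))/3 = -4 + (-32 + 54)/3 = -4 + (⅓)*22 = -4 + 22/3 = 10/3 ≈ 3.3333)
I(f) = 10/3
(P + I(-34)) - 14237 = (-1/17694 + 10/3) - 14237 = 58979/17694 - 14237 = -251850499/17694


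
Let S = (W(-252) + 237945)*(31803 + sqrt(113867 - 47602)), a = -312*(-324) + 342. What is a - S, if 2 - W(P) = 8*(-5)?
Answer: -7568599131 - 237987*sqrt(66265) ≈ -7.6299e+9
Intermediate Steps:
W(P) = 42 (W(P) = 2 - 8*(-5) = 2 - 1*(-40) = 2 + 40 = 42)
a = 101430 (a = 101088 + 342 = 101430)
S = 7568700561 + 237987*sqrt(66265) (S = (42 + 237945)*(31803 + sqrt(113867 - 47602)) = 237987*(31803 + sqrt(66265)) = 7568700561 + 237987*sqrt(66265) ≈ 7.6300e+9)
a - S = 101430 - (7568700561 + 237987*sqrt(66265)) = 101430 + (-7568700561 - 237987*sqrt(66265)) = -7568599131 - 237987*sqrt(66265)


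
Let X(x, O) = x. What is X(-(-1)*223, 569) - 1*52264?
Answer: -52041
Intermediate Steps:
X(-(-1)*223, 569) - 1*52264 = -(-1)*223 - 1*52264 = -1*(-223) - 52264 = 223 - 52264 = -52041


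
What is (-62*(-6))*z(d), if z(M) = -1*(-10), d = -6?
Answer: 3720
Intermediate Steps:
z(M) = 10
(-62*(-6))*z(d) = -62*(-6)*10 = 372*10 = 3720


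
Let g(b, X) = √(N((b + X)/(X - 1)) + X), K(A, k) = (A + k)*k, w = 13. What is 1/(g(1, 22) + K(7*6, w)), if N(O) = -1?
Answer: 715/511204 - √21/511204 ≈ 0.0013897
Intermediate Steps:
K(A, k) = k*(A + k)
g(b, X) = √(-1 + X)
1/(g(1, 22) + K(7*6, w)) = 1/(√(-1 + 22) + 13*(7*6 + 13)) = 1/(√21 + 13*(42 + 13)) = 1/(√21 + 13*55) = 1/(√21 + 715) = 1/(715 + √21)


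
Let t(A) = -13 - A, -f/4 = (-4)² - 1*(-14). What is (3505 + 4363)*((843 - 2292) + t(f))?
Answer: -10558856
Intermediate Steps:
f = -120 (f = -4*((-4)² - 1*(-14)) = -4*(16 + 14) = -4*30 = -120)
(3505 + 4363)*((843 - 2292) + t(f)) = (3505 + 4363)*((843 - 2292) + (-13 - 1*(-120))) = 7868*(-1449 + (-13 + 120)) = 7868*(-1449 + 107) = 7868*(-1342) = -10558856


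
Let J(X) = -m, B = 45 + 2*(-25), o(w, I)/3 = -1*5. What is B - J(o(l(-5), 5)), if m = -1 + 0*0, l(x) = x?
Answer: -6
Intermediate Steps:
o(w, I) = -15 (o(w, I) = 3*(-1*5) = 3*(-5) = -15)
m = -1 (m = -1 + 0 = -1)
B = -5 (B = 45 - 50 = -5)
J(X) = 1 (J(X) = -1*(-1) = 1)
B - J(o(l(-5), 5)) = -5 - 1*1 = -5 - 1 = -6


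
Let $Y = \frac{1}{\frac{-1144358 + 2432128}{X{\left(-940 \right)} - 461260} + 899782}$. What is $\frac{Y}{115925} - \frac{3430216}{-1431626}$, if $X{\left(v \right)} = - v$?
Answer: $\frac{8235014580107808744316}{3436944199203271540175} \approx 2.396$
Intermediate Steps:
$Y = \frac{46032}{41418636247}$ ($Y = \frac{1}{\frac{-1144358 + 2432128}{\left(-1\right) \left(-940\right) - 461260} + 899782} = \frac{1}{\frac{1287770}{940 - 461260} + 899782} = \frac{1}{\frac{1287770}{-460320} + 899782} = \frac{1}{1287770 \left(- \frac{1}{460320}\right) + 899782} = \frac{1}{- \frac{128777}{46032} + 899782} = \frac{1}{\frac{41418636247}{46032}} = \frac{46032}{41418636247} \approx 1.1114 \cdot 10^{-6}$)
$\frac{Y}{115925} - \frac{3430216}{-1431626} = \frac{46032}{41418636247 \cdot 115925} - \frac{3430216}{-1431626} = \frac{46032}{41418636247} \cdot \frac{1}{115925} - - \frac{1715108}{715813} = \frac{46032}{4801455406933475} + \frac{1715108}{715813} = \frac{8235014580107808744316}{3436944199203271540175}$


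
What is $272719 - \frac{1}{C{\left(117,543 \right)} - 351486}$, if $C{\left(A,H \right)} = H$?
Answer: $\frac{95708824018}{350943} \approx 2.7272 \cdot 10^{5}$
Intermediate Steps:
$272719 - \frac{1}{C{\left(117,543 \right)} - 351486} = 272719 - \frac{1}{543 - 351486} = 272719 - \frac{1}{-350943} = 272719 - - \frac{1}{350943} = 272719 + \frac{1}{350943} = \frac{95708824018}{350943}$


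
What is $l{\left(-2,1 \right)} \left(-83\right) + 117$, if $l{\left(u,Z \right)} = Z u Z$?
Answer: $283$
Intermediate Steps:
$l{\left(u,Z \right)} = u Z^{2}$
$l{\left(-2,1 \right)} \left(-83\right) + 117 = - 2 \cdot 1^{2} \left(-83\right) + 117 = \left(-2\right) 1 \left(-83\right) + 117 = \left(-2\right) \left(-83\right) + 117 = 166 + 117 = 283$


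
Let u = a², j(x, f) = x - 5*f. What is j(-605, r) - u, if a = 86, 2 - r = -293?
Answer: -9476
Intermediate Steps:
r = 295 (r = 2 - 1*(-293) = 2 + 293 = 295)
u = 7396 (u = 86² = 7396)
j(-605, r) - u = (-605 - 5*295) - 1*7396 = (-605 - 1475) - 7396 = -2080 - 7396 = -9476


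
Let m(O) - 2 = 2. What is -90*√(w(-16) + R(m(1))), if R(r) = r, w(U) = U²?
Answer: -180*√65 ≈ -1451.2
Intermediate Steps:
m(O) = 4 (m(O) = 2 + 2 = 4)
-90*√(w(-16) + R(m(1))) = -90*√((-16)² + 4) = -90*√(256 + 4) = -180*√65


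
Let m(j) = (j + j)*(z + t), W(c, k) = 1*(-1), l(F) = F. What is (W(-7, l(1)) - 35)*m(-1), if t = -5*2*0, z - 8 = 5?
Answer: 936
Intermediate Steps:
z = 13 (z = 8 + 5 = 13)
t = 0 (t = -10*0 = 0)
W(c, k) = -1
m(j) = 26*j (m(j) = (j + j)*(13 + 0) = (2*j)*13 = 26*j)
(W(-7, l(1)) - 35)*m(-1) = (-1 - 35)*(26*(-1)) = -36*(-26) = 936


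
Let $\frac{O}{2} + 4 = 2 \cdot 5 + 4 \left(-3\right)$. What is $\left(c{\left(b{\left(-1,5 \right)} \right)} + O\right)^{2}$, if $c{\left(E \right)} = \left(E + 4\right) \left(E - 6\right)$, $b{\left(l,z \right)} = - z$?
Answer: $1$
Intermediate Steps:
$c{\left(E \right)} = \left(-6 + E\right) \left(4 + E\right)$ ($c{\left(E \right)} = \left(4 + E\right) \left(-6 + E\right) = \left(-6 + E\right) \left(4 + E\right)$)
$O = -12$ ($O = -8 + 2 \left(2 \cdot 5 + 4 \left(-3\right)\right) = -8 + 2 \left(10 - 12\right) = -8 + 2 \left(-2\right) = -8 - 4 = -12$)
$\left(c{\left(b{\left(-1,5 \right)} \right)} + O\right)^{2} = \left(\left(-24 + \left(\left(-1\right) 5\right)^{2} - 2 \left(\left(-1\right) 5\right)\right) - 12\right)^{2} = \left(\left(-24 + \left(-5\right)^{2} - -10\right) - 12\right)^{2} = \left(\left(-24 + 25 + 10\right) - 12\right)^{2} = \left(11 - 12\right)^{2} = \left(-1\right)^{2} = 1$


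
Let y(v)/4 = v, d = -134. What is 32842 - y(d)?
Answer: 33378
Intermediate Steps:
y(v) = 4*v
32842 - y(d) = 32842 - 4*(-134) = 32842 - 1*(-536) = 32842 + 536 = 33378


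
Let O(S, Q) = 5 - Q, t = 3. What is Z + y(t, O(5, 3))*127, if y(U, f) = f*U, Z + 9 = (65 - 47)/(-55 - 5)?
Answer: 7527/10 ≈ 752.70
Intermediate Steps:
Z = -93/10 (Z = -9 + (65 - 47)/(-55 - 5) = -9 + 18/(-60) = -9 + 18*(-1/60) = -9 - 3/10 = -93/10 ≈ -9.3000)
y(U, f) = U*f
Z + y(t, O(5, 3))*127 = -93/10 + (3*(5 - 1*3))*127 = -93/10 + (3*(5 - 3))*127 = -93/10 + (3*2)*127 = -93/10 + 6*127 = -93/10 + 762 = 7527/10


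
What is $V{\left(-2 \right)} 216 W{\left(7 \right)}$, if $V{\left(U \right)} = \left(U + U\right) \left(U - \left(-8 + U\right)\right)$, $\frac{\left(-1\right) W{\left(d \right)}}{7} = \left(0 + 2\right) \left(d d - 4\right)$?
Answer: $4354560$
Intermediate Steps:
$W{\left(d \right)} = 56 - 14 d^{2}$ ($W{\left(d \right)} = - 7 \left(0 + 2\right) \left(d d - 4\right) = - 7 \cdot 2 \left(d^{2} - 4\right) = - 7 \cdot 2 \left(-4 + d^{2}\right) = - 7 \left(-8 + 2 d^{2}\right) = 56 - 14 d^{2}$)
$V{\left(U \right)} = 16 U$ ($V{\left(U \right)} = 2 U 8 = 16 U$)
$V{\left(-2 \right)} 216 W{\left(7 \right)} = 16 \left(-2\right) 216 \left(56 - 14 \cdot 7^{2}\right) = \left(-32\right) 216 \left(56 - 686\right) = - 6912 \left(56 - 686\right) = \left(-6912\right) \left(-630\right) = 4354560$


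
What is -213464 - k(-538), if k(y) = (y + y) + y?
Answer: -211850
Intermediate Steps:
k(y) = 3*y (k(y) = 2*y + y = 3*y)
-213464 - k(-538) = -213464 - 3*(-538) = -213464 - 1*(-1614) = -213464 + 1614 = -211850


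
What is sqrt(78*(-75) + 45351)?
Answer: 3*sqrt(4389) ≈ 198.75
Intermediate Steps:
sqrt(78*(-75) + 45351) = sqrt(-5850 + 45351) = sqrt(39501) = 3*sqrt(4389)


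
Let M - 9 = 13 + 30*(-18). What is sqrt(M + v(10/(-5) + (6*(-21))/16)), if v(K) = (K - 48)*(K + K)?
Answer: sqrt(40002)/8 ≈ 25.001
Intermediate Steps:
M = -518 (M = 9 + (13 + 30*(-18)) = 9 + (13 - 540) = 9 - 527 = -518)
v(K) = 2*K*(-48 + K) (v(K) = (-48 + K)*(2*K) = 2*K*(-48 + K))
sqrt(M + v(10/(-5) + (6*(-21))/16)) = sqrt(-518 + 2*(10/(-5) + (6*(-21))/16)*(-48 + (10/(-5) + (6*(-21))/16))) = sqrt(-518 + 2*(10*(-1/5) - 126*1/16)*(-48 + (10*(-1/5) - 126*1/16))) = sqrt(-518 + 2*(-2 - 63/8)*(-48 + (-2 - 63/8))) = sqrt(-518 + 2*(-79/8)*(-48 - 79/8)) = sqrt(-518 + 2*(-79/8)*(-463/8)) = sqrt(-518 + 36577/32) = sqrt(20001/32) = sqrt(40002)/8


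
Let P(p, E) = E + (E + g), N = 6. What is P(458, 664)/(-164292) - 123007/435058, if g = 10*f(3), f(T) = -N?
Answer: -5190179897/17869137234 ≈ -0.29045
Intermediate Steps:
f(T) = -6 (f(T) = -1*6 = -6)
g = -60 (g = 10*(-6) = -60)
P(p, E) = -60 + 2*E (P(p, E) = E + (E - 60) = E + (-60 + E) = -60 + 2*E)
P(458, 664)/(-164292) - 123007/435058 = (-60 + 2*664)/(-164292) - 123007/435058 = (-60 + 1328)*(-1/164292) - 123007*1/435058 = 1268*(-1/164292) - 123007/435058 = -317/41073 - 123007/435058 = -5190179897/17869137234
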